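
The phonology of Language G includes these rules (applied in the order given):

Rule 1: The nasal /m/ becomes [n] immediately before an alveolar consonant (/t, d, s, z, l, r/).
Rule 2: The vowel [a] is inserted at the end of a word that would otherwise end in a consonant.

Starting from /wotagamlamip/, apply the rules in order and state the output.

Rule 1 (nasal place assimilation): /m/ precedes the alveolar consonant /l/, so it assimilates in place to [n]. /wotagamlamip/ → wotaganlamip.
Rule 2 (final a-epenthesis): the form ends in the consonant /p/, so [a] is inserted word-finally. /wotaganlamip/ → wotaganlamipa.

wotaganlamipa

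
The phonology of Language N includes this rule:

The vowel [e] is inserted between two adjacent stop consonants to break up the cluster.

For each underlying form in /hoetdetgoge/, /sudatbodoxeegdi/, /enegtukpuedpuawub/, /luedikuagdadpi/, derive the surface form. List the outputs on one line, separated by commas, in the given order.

/hoetdetgoge/: /t/ and /d/ form a stop–stop cluster, so [e] is inserted between them. /t/ and /g/ form a stop–stop cluster, so [e] is inserted between them. → [hoetedetegoge].
/sudatbodoxeegdi/: /t/ and /b/ form a stop–stop cluster, so [e] is inserted between them. /g/ and /d/ form a stop–stop cluster, so [e] is inserted between them. → [sudatebodoxeegedi].
/enegtukpuedpuawub/: /g/ and /t/ form a stop–stop cluster, so [e] is inserted between them. /k/ and /p/ form a stop–stop cluster, so [e] is inserted between them. /d/ and /p/ form a stop–stop cluster, so [e] is inserted between them. → [enegetukepuedepuawub].
/luedikuagdadpi/: /g/ and /d/ form a stop–stop cluster, so [e] is inserted between them. /d/ and /p/ form a stop–stop cluster, so [e] is inserted between them. → [luedikuagedadepi].

hoetedetegoge, sudatebodoxeegedi, enegetukepuedepuawub, luedikuagedadepi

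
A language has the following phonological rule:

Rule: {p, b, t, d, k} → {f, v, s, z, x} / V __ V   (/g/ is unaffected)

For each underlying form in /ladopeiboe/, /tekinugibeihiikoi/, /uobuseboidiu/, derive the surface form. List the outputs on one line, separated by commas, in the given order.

lazofeivoe, texinugiveihiixoi, uovusevoiziu

/ladopeiboe/: /d/ is a stop between vowels /a/ and /o/, so it spirantizes to the fricative [z]. /p/ is a stop between vowels /o/ and /e/, so it spirantizes to the fricative [f]. /b/ is a stop between vowels /i/ and /o/, so it spirantizes to the fricative [v]. → [lazofeivoe].
/tekinugibeihiikoi/: /k/ is a stop between vowels /e/ and /i/, so it spirantizes to the fricative [x]. /b/ is a stop between vowels /i/ and /e/, so it spirantizes to the fricative [v]. /k/ is a stop between vowels /i/ and /o/, so it spirantizes to the fricative [x]. → [texinugiveihiixoi].
/uobuseboidiu/: /b/ is a stop between vowels /o/ and /u/, so it spirantizes to the fricative [v]. /b/ is a stop between vowels /e/ and /o/, so it spirantizes to the fricative [v]. /d/ is a stop between vowels /i/ and /i/, so it spirantizes to the fricative [z]. → [uovusevoiziu].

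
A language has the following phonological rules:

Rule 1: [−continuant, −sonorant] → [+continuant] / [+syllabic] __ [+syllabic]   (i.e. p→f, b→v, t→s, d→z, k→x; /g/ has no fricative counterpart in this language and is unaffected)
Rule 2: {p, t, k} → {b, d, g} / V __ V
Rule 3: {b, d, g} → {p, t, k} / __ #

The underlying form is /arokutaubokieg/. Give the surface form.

Rule 1 (intervocalic spirantization): /k/ is a stop between vowels /o/ and /u/, so it spirantizes to the fricative [x]. /t/ is a stop between vowels /u/ and /a/, so it spirantizes to the fricative [s]. /b/ is a stop between vowels /u/ and /o/, so it spirantizes to the fricative [v]. /k/ is a stop between vowels /o/ and /i/, so it spirantizes to the fricative [x]. /arokutaubokieg/ → aroxusauvoxieg.
Rule 2 (intervocalic voicing): no segment meets the environment; /aroxusauvoxieg/ is unchanged.
Rule 3 (final devoicing): /g/ is a voiced stop in word-final position, so it devoices to [k]. /aroxusauvoxieg/ → aroxusauvoxiek.

aroxusauvoxiek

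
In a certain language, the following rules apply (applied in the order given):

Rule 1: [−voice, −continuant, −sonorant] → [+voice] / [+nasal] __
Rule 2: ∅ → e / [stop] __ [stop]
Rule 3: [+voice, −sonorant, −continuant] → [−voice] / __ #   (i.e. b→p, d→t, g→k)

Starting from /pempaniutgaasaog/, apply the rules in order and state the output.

pembaniutegaasaok

Rule 1 (post-nasal voicing): /p/ is a voiceless stop immediately after the nasal /m/, so it voices to [b]. /pempaniutgaasaog/ → pembaniutgaasaog.
Rule 2 (stop-cluster e-epenthesis): /t/ and /g/ form a stop–stop cluster, so [e] is inserted between them. /pembaniutgaasaog/ → pembaniutegaasaog.
Rule 3 (final devoicing): /g/ is a voiced stop in word-final position, so it devoices to [k]. /pembaniutegaasaog/ → pembaniutegaasaok.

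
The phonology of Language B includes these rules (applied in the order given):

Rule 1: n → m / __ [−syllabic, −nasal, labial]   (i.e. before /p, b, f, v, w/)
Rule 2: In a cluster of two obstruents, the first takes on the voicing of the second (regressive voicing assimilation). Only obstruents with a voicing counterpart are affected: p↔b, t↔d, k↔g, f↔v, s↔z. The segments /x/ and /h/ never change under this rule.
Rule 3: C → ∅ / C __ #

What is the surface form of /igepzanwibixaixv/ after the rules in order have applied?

Rule 1 (nasal place assimilation): /n/ precedes the labial consonant /w/, so it assimilates in place to [m]. /igepzanwibixaixv/ → igepzamwibixaixv.
Rule 2 (regressive voicing assimilation): /p/ precedes the voiced obstruent /z/, so it voices to [b] by assimilation. /igepzamwibixaixv/ → igebzamwibixaixv.
Rule 3 (final cluster simplification): /v/ is the second consonant of a word-final cluster /xv/, so it deletes. /igebzamwibixaixv/ → igebzamwibixaix.

igebzamwibixaix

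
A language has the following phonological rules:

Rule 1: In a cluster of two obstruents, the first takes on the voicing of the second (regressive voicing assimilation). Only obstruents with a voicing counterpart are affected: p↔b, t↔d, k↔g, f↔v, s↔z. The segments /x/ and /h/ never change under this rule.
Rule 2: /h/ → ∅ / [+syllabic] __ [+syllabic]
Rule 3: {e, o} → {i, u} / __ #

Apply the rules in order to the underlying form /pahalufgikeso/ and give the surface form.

Rule 1 (regressive voicing assimilation): /f/ precedes the voiced obstruent /g/, so it voices to [v] by assimilation. /pahalufgikeso/ → pahaluvgikeso.
Rule 2 (intervocalic h-deletion): /h/ occurs between vowels /a/ and /a/, so it deletes. /pahaluvgikeso/ → paaluvgikeso.
Rule 3 (final vowel raising): /o/ is a mid vowel in word-final position, so it raises to [u]. /paaluvgikeso/ → paaluvgikesu.

paaluvgikesu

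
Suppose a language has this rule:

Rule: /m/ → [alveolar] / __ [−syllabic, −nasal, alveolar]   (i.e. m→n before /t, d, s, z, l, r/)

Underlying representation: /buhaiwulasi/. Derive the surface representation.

No segment of /buhaiwulasi/ meets the structural description of the rule, so the form surfaces unchanged.

buhaiwulasi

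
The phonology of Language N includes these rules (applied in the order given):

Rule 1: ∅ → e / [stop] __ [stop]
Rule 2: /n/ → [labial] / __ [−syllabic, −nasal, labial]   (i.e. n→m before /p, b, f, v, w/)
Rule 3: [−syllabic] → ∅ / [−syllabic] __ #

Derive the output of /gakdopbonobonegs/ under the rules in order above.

gakedopebonoboneg

Rule 1 (stop-cluster e-epenthesis): /k/ and /d/ form a stop–stop cluster, so [e] is inserted between them. /p/ and /b/ form a stop–stop cluster, so [e] is inserted between them. /gakdopbonobonegs/ → gakedopebonobonegs.
Rule 2 (nasal place assimilation): no segment meets the environment; /gakedopebonobonegs/ is unchanged.
Rule 3 (final cluster simplification): /s/ is the second consonant of a word-final cluster /gs/, so it deletes. /gakedopebonobonegs/ → gakedopebonoboneg.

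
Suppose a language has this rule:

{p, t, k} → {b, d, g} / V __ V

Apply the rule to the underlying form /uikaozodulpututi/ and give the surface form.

/k/ is a voiceless stop between vowels /i/ and /a/, so it voices to [g].
/t/ is a voiceless stop between vowels /u/ and /u/, so it voices to [d].
/t/ is a voiceless stop between vowels /u/ and /i/, so it voices to [d].
The other instance of /p/ does not occur in the required environment and remains unchanged.
Surface form: [uigaozodulpududi].

uigaozodulpududi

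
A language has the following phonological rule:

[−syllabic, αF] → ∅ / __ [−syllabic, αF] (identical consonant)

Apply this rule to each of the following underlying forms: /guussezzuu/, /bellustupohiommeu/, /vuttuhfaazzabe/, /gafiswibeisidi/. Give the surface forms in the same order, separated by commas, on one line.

/guussezzuu/: /ss/ is a geminate; the first /s/ deletes. /zz/ is a geminate; the first /z/ deletes. → [guusezuu].
/bellustupohiommeu/: /ll/ is a geminate; the first /l/ deletes. /mm/ is a geminate; the first /m/ deletes. → [belustupohiomeu].
/vuttuhfaazzabe/: /tt/ is a geminate; the first /t/ deletes. /zz/ is a geminate; the first /z/ deletes. → [vutuhfaazabe].
/gafiswibeisidi/: the rule's environment is not met; surfaces unchanged as [gafiswibeisidi].

guusezuu, belustupohiomeu, vutuhfaazabe, gafiswibeisidi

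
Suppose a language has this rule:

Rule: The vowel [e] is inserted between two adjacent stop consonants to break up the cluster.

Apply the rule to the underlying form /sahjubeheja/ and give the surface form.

No segment of /sahjubeheja/ meets the structural description of the rule, so the form surfaces unchanged.

sahjubeheja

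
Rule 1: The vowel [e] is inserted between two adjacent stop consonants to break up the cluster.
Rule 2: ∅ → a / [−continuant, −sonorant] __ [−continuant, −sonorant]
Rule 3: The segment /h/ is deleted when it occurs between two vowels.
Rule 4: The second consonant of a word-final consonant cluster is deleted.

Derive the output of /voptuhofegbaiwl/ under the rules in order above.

vopetuofegebaiw

Rule 1 (stop-cluster e-epenthesis): /p/ and /t/ form a stop–stop cluster, so [e] is inserted between them. /g/ and /b/ form a stop–stop cluster, so [e] is inserted between them. /voptuhofegbaiwl/ → vopetuhofegebaiwl.
Rule 2 (stop-cluster a-epenthesis): no segment meets the environment; /vopetuhofegebaiwl/ is unchanged.
Rule 3 (intervocalic h-deletion): /h/ occurs between vowels /u/ and /o/, so it deletes. /vopetuhofegebaiwl/ → vopetuofegebaiwl.
Rule 4 (final cluster simplification): /l/ is the second consonant of a word-final cluster /wl/, so it deletes. /vopetuofegebaiwl/ → vopetuofegebaiw.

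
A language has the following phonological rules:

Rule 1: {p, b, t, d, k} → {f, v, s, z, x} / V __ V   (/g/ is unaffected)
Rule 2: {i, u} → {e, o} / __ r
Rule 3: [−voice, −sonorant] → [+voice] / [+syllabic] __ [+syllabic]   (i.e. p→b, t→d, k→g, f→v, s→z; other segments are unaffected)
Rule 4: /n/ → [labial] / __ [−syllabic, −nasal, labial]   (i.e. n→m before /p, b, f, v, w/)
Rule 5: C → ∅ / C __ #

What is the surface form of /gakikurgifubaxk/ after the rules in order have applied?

gaxixorgivuvax

Rule 1 (intervocalic spirantization): /k/ is a stop between vowels /a/ and /i/, so it spirantizes to the fricative [x]. /k/ is a stop between vowels /i/ and /u/, so it spirantizes to the fricative [x]. /b/ is a stop between vowels /u/ and /a/, so it spirantizes to the fricative [v]. /gakikurgifubaxk/ → gaxixurgifuvaxk.
Rule 2 (pre-rhotic lowering): /u/ is a high vowel immediately before /r/, so it lowers to [o]. /gaxixurgifuvaxk/ → gaxixorgifuvaxk.
Rule 3 (intervocalic voicing): /f/ is a voiceless obstruent between vowels /i/ and /u/, so it voices to [v]. /gaxixorgifuvaxk/ → gaxixorgivuvaxk.
Rule 4 (nasal place assimilation): no segment meets the environment; /gaxixorgivuvaxk/ is unchanged.
Rule 5 (final cluster simplification): /k/ is the second consonant of a word-final cluster /xk/, so it deletes. /gaxixorgivuvaxk/ → gaxixorgivuvax.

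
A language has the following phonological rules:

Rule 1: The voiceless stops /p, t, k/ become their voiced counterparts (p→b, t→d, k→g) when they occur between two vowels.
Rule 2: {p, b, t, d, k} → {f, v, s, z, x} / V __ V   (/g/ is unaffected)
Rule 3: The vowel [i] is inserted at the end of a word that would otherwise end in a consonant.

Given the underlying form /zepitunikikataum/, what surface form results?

Rule 1 (intervocalic voicing): /p/ is a voiceless stop between vowels /e/ and /i/, so it voices to [b]. /t/ is a voiceless stop between vowels /i/ and /u/, so it voices to [d]. /k/ is a voiceless stop between vowels /i/ and /i/, so it voices to [g]. /k/ is a voiceless stop between vowels /i/ and /a/, so it voices to [g]. /t/ is a voiceless stop between vowels /a/ and /a/, so it voices to [d]. /zepitunikikataum/ → zebidunigigadaum.
Rule 2 (intervocalic spirantization): /b/ is a stop between vowels /e/ and /i/, so it spirantizes to the fricative [v]. /d/ is a stop between vowels /i/ and /u/, so it spirantizes to the fricative [z]. /d/ is a stop between vowels /a/ and /a/, so it spirantizes to the fricative [z]. /zebidunigigadaum/ → zevizunigigazaum.
Rule 3 (final i-epenthesis): the form ends in the consonant /m/, so [i] is inserted word-finally. /zevizunigigazaum/ → zevizunigigazaumi.

zevizunigigazaumi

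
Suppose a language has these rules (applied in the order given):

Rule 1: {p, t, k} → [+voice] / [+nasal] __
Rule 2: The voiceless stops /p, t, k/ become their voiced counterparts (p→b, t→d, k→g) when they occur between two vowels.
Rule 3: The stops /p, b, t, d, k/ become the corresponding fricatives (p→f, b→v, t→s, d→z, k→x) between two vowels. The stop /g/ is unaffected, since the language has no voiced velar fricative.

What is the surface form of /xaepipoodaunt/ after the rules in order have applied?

Rule 1 (post-nasal voicing): /t/ is a voiceless stop immediately after the nasal /n/, so it voices to [d]. /xaepipoodaunt/ → xaepipoodaund.
Rule 2 (intervocalic voicing): /p/ is a voiceless stop between vowels /e/ and /i/, so it voices to [b]. /p/ is a voiceless stop between vowels /i/ and /o/, so it voices to [b]. /xaepipoodaund/ → xaebiboodaund.
Rule 3 (intervocalic spirantization): /b/ is a stop between vowels /e/ and /i/, so it spirantizes to the fricative [v]. /b/ is a stop between vowels /i/ and /o/, so it spirantizes to the fricative [v]. /d/ is a stop between vowels /o/ and /a/, so it spirantizes to the fricative [z]. /xaebiboodaund/ → xaevivoozaund.

xaevivoozaund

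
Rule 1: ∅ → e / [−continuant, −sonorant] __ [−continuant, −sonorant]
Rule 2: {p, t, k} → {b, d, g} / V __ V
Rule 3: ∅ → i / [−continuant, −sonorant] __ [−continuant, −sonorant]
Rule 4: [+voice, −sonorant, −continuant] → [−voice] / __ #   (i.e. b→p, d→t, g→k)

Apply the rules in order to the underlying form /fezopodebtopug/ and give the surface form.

Rule 1 (stop-cluster e-epenthesis): /b/ and /t/ form a stop–stop cluster, so [e] is inserted between them. /fezopodebtopug/ → fezopodebetopug.
Rule 2 (intervocalic voicing): /p/ is a voiceless stop between vowels /o/ and /o/, so it voices to [b]. /t/ is a voiceless stop between vowels /e/ and /o/, so it voices to [d]. /p/ is a voiceless stop between vowels /o/ and /u/, so it voices to [b]. /fezopodebetopug/ → fezobodebedobug.
Rule 3 (stop-cluster i-epenthesis): no segment meets the environment; /fezobodebedobug/ is unchanged.
Rule 4 (final devoicing): /g/ is a voiced stop in word-final position, so it devoices to [k]. /fezobodebedobug/ → fezobodebedobuk.

fezobodebedobuk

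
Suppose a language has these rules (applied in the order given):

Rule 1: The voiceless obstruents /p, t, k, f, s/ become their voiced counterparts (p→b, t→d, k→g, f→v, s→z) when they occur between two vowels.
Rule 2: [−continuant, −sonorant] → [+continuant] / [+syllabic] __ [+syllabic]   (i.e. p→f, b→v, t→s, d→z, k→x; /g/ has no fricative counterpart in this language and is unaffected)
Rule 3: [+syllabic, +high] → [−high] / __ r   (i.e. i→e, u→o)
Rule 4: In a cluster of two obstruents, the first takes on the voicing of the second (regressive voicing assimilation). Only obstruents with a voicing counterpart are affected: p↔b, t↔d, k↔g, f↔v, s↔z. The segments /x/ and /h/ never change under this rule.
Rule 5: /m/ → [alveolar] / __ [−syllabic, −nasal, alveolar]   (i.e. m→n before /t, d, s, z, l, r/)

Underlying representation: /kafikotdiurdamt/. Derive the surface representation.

Rule 1 (intervocalic voicing): /f/ is a voiceless obstruent between vowels /a/ and /i/, so it voices to [v]. /k/ is a voiceless obstruent between vowels /i/ and /o/, so it voices to [g]. /kafikotdiurdamt/ → kavigotdiurdamt.
Rule 2 (intervocalic spirantization): no segment meets the environment; /kavigotdiurdamt/ is unchanged.
Rule 3 (pre-rhotic lowering): /u/ is a high vowel immediately before /r/, so it lowers to [o]. /kavigotdiurdamt/ → kavigotdiordamt.
Rule 4 (regressive voicing assimilation): /t/ precedes the voiced obstruent /d/, so it voices to [d] by assimilation. /kavigotdiordamt/ → kavigoddiordamt.
Rule 5 (nasal place assimilation): /m/ precedes the alveolar consonant /t/, so it assimilates in place to [n]. /kavigoddiordamt/ → kavigoddiordant.

kavigoddiordant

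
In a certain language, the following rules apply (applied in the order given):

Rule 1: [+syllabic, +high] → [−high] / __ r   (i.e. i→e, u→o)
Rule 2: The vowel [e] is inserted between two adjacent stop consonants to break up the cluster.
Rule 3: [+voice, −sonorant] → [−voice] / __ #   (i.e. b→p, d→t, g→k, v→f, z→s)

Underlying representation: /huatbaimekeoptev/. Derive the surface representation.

huatebaimekeopetef

Rule 1 (pre-rhotic lowering): no segment meets the environment; /huatbaimekeoptev/ is unchanged.
Rule 2 (stop-cluster e-epenthesis): /t/ and /b/ form a stop–stop cluster, so [e] is inserted between them. /p/ and /t/ form a stop–stop cluster, so [e] is inserted between them. /huatbaimekeoptev/ → huatebaimekeopetev.
Rule 3 (final devoicing): /v/ is a voiced obstruent in word-final position, so it devoices to [f]. /huatebaimekeopetev/ → huatebaimekeopetef.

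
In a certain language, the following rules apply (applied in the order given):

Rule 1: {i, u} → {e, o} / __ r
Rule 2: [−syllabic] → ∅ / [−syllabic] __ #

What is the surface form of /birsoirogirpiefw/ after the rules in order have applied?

bersoerogerpief

Rule 1 (pre-rhotic lowering): /i/ is a high vowel immediately before /r/, so it lowers to [e]. /i/ is a high vowel immediately before /r/, so it lowers to [e]. /i/ is a high vowel immediately before /r/, so it lowers to [e]. /birsoirogirpiefw/ → bersoerogerpiefw.
Rule 2 (final cluster simplification): /w/ is the second consonant of a word-final cluster /fw/, so it deletes. /bersoerogerpiefw/ → bersoerogerpief.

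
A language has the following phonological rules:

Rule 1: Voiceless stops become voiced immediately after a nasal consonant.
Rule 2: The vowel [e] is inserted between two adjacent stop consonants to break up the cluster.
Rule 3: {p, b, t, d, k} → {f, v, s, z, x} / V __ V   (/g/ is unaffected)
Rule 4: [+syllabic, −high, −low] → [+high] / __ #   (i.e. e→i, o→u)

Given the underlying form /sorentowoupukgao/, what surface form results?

sorendowoufuxegau

Rule 1 (post-nasal voicing): /t/ is a voiceless stop immediately after the nasal /n/, so it voices to [d]. /sorentowoupukgao/ → sorendowoupukgao.
Rule 2 (stop-cluster e-epenthesis): /k/ and /g/ form a stop–stop cluster, so [e] is inserted between them. /sorendowoupukgao/ → sorendowoupukegao.
Rule 3 (intervocalic spirantization): /p/ is a stop between vowels /u/ and /u/, so it spirantizes to the fricative [f]. /k/ is a stop between vowels /u/ and /e/, so it spirantizes to the fricative [x]. /sorendowoupukegao/ → sorendowoufuxegao.
Rule 4 (final vowel raising): /o/ is a mid vowel in word-final position, so it raises to [u]. /sorendowoufuxegao/ → sorendowoufuxegau.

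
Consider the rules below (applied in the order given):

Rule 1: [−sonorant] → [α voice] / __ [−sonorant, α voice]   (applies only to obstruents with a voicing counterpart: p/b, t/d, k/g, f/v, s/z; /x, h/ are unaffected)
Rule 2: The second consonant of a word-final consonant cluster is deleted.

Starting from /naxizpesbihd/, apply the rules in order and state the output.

Rule 1 (regressive voicing assimilation): /z/ precedes the voiceless obstruent /p/, so it devoices to [s] by assimilation. /s/ precedes the voiced obstruent /b/, so it voices to [z] by assimilation. /naxizpesbihd/ → naxispezbihd.
Rule 2 (final cluster simplification): /d/ is the second consonant of a word-final cluster /hd/, so it deletes. /naxispezbihd/ → naxispezbih.

naxispezbih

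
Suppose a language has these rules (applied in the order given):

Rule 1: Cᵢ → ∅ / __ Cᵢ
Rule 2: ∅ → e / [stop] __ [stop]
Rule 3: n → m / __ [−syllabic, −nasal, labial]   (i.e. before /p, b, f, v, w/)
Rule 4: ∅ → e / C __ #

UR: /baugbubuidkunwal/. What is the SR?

baugebubuidekumwale

Rule 1 (degemination): no segment meets the environment; /baugbubuidkunwal/ is unchanged.
Rule 2 (stop-cluster e-epenthesis): /g/ and /b/ form a stop–stop cluster, so [e] is inserted between them. /d/ and /k/ form a stop–stop cluster, so [e] is inserted between them. /baugbubuidkunwal/ → baugebubuidekunwal.
Rule 3 (nasal place assimilation): /n/ precedes the labial consonant /w/, so it assimilates in place to [m]. /baugebubuidekunwal/ → baugebubuidekumwal.
Rule 4 (final e-epenthesis): the form ends in the consonant /l/, so [e] is inserted word-finally. /baugebubuidekumwal/ → baugebubuidekumwale.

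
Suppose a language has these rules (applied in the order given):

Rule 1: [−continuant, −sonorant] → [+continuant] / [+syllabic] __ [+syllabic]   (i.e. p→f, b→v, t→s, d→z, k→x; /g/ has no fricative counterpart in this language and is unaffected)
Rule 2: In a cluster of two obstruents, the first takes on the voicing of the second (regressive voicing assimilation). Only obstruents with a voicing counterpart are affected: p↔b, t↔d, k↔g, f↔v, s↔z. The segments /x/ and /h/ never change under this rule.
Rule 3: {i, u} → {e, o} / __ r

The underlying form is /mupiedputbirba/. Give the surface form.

mufietpudberba

Rule 1 (intervocalic spirantization): /p/ is a stop between vowels /u/ and /i/, so it spirantizes to the fricative [f]. /mupiedputbirba/ → mufiedputbirba.
Rule 2 (regressive voicing assimilation): /d/ precedes the voiceless obstruent /p/, so it devoices to [t] by assimilation. /t/ precedes the voiced obstruent /b/, so it voices to [d] by assimilation. /mufiedputbirba/ → mufietpudbirba.
Rule 3 (pre-rhotic lowering): /i/ is a high vowel immediately before /r/, so it lowers to [e]. /mufietpudbirba/ → mufietpudberba.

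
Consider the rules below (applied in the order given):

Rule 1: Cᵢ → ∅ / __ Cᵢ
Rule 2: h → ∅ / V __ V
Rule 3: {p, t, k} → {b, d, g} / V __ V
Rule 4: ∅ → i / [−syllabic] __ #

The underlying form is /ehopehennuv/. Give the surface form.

Rule 1 (degemination): /nn/ is a geminate; the first /n/ deletes. /ehopehennuv/ → ehopehenuv.
Rule 2 (intervocalic h-deletion): /h/ occurs between vowels /e/ and /o/, so it deletes. /h/ occurs between vowels /e/ and /e/, so it deletes. /ehopehenuv/ → eopeenuv.
Rule 3 (intervocalic voicing): /p/ is a voiceless stop between vowels /o/ and /e/, so it voices to [b]. /eopeenuv/ → eobeenuv.
Rule 4 (final i-epenthesis): the form ends in the consonant /v/, so [i] is inserted word-finally. /eobeenuv/ → eobeenuvi.

eobeenuvi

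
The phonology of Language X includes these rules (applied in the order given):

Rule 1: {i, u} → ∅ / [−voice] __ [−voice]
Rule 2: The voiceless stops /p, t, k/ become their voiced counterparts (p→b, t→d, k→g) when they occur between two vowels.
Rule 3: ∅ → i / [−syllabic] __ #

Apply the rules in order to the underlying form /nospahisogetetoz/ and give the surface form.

Rule 1 (high vowel syncope): /i/ is a high vowel flanked by voiceless consonants /h/ and /s/, so it deletes. /nospahisogetetoz/ → nospahsogetetoz.
Rule 2 (intervocalic voicing): /t/ is a voiceless stop between vowels /e/ and /e/, so it voices to [d]. /t/ is a voiceless stop between vowels /e/ and /o/, so it voices to [d]. /nospahsogetetoz/ → nospahsogededoz.
Rule 3 (final i-epenthesis): the form ends in the consonant /z/, so [i] is inserted word-finally. /nospahsogededoz/ → nospahsogededozi.

nospahsogededozi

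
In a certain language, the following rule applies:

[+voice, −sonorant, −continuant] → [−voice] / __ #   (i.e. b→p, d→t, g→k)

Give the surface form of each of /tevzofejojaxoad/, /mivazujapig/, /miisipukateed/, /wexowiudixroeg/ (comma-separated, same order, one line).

tevzofejojaxoat, mivazujapik, miisipukateet, wexowiudixroek

/tevzofejojaxoad/: /d/ is a voiced stop in word-final position, so it devoices to [t]. → [tevzofejojaxoat].
/mivazujapig/: /g/ is a voiced stop in word-final position, so it devoices to [k]. → [mivazujapik].
/miisipukateed/: /d/ is a voiced stop in word-final position, so it devoices to [t]. → [miisipukateet].
/wexowiudixroeg/: /g/ is a voiced stop in word-final position, so it devoices to [k]. → [wexowiudixroek].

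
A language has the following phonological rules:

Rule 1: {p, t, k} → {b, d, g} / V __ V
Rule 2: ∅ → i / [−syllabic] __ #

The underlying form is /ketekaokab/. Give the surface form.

Rule 1 (intervocalic voicing): /t/ is a voiceless stop between vowels /e/ and /e/, so it voices to [d]. /k/ is a voiceless stop between vowels /e/ and /a/, so it voices to [g]. /k/ is a voiceless stop between vowels /o/ and /a/, so it voices to [g]. /ketekaokab/ → kedegaogab.
Rule 2 (final i-epenthesis): the form ends in the consonant /b/, so [i] is inserted word-finally. /kedegaogab/ → kedegaogabi.

kedegaogabi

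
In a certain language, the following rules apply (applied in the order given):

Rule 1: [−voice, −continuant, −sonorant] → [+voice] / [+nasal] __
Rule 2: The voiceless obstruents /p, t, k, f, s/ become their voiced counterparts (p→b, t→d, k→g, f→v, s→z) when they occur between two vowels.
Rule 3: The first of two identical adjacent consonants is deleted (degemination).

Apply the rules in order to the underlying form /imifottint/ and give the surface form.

Rule 1 (post-nasal voicing): /t/ is a voiceless stop immediately after the nasal /n/, so it voices to [d]. /imifottint/ → imifottind.
Rule 2 (intervocalic voicing): /f/ is a voiceless obstruent between vowels /i/ and /o/, so it voices to [v]. /imifottind/ → imivottind.
Rule 3 (degemination): /tt/ is a geminate; the first /t/ deletes. /imivottind/ → imivotind.

imivotind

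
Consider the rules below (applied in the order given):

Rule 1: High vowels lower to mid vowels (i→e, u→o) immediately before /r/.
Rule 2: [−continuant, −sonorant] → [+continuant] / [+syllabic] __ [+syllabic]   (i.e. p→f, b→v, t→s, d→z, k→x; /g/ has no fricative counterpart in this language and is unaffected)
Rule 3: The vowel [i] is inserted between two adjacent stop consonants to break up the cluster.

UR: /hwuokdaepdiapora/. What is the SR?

hwuokidaepidiafora

Rule 1 (pre-rhotic lowering): no segment meets the environment; /hwuokdaepdiapora/ is unchanged.
Rule 2 (intervocalic spirantization): /p/ is a stop between vowels /a/ and /o/, so it spirantizes to the fricative [f]. /hwuokdaepdiapora/ → hwuokdaepdiafora.
Rule 3 (stop-cluster i-epenthesis): /k/ and /d/ form a stop–stop cluster, so [i] is inserted between them. /p/ and /d/ form a stop–stop cluster, so [i] is inserted between them. /hwuokdaepdiafora/ → hwuokidaepidiafora.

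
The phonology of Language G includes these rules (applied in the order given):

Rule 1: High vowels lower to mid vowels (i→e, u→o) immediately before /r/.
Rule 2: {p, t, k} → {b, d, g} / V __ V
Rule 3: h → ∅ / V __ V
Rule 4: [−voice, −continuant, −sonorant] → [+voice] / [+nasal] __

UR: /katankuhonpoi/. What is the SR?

kadanguonboi

Rule 1 (pre-rhotic lowering): no segment meets the environment; /katankuhonpoi/ is unchanged.
Rule 2 (intervocalic voicing): /t/ is a voiceless stop between vowels /a/ and /a/, so it voices to [d]. /katankuhonpoi/ → kadankuhonpoi.
Rule 3 (intervocalic h-deletion): /h/ occurs between vowels /u/ and /o/, so it deletes. /kadankuhonpoi/ → kadankuonpoi.
Rule 4 (post-nasal voicing): /k/ is a voiceless stop immediately after the nasal /n/, so it voices to [g]. /p/ is a voiceless stop immediately after the nasal /n/, so it voices to [b]. /kadankuonpoi/ → kadanguonboi.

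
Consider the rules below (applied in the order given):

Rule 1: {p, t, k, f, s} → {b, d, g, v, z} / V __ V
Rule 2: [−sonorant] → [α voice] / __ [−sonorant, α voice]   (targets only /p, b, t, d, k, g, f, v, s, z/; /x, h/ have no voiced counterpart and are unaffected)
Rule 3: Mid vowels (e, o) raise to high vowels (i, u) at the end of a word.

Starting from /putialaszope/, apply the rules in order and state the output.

pudialazzobi

Rule 1 (intervocalic voicing): /t/ is a voiceless obstruent between vowels /u/ and /i/, so it voices to [d]. /p/ is a voiceless obstruent between vowels /o/ and /e/, so it voices to [b]. /putialaszope/ → pudialaszobe.
Rule 2 (regressive voicing assimilation): /s/ precedes the voiced obstruent /z/, so it voices to [z] by assimilation. /pudialaszobe/ → pudialazzobe.
Rule 3 (final vowel raising): /e/ is a mid vowel in word-final position, so it raises to [i]. /pudialazzobe/ → pudialazzobi.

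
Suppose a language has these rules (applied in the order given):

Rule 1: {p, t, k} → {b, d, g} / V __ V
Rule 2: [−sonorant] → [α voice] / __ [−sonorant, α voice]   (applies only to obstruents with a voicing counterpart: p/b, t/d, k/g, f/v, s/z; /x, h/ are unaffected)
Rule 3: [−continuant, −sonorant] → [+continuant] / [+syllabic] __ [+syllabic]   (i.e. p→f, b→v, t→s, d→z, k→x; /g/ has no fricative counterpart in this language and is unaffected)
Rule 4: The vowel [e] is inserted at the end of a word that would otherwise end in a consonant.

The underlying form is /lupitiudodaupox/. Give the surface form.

Rule 1 (intervocalic voicing): /p/ is a voiceless stop between vowels /u/ and /i/, so it voices to [b]. /t/ is a voiceless stop between vowels /i/ and /i/, so it voices to [d]. /p/ is a voiceless stop between vowels /u/ and /o/, so it voices to [b]. /lupitiudodaupox/ → lubidiudodaubox.
Rule 2 (regressive voicing assimilation): no segment meets the environment; /lubidiudodaubox/ is unchanged.
Rule 3 (intervocalic spirantization): /b/ is a stop between vowels /u/ and /i/, so it spirantizes to the fricative [v]. /d/ is a stop between vowels /i/ and /i/, so it spirantizes to the fricative [z]. /d/ is a stop between vowels /u/ and /o/, so it spirantizes to the fricative [z]. /d/ is a stop between vowels /o/ and /a/, so it spirantizes to the fricative [z]. /b/ is a stop between vowels /u/ and /o/, so it spirantizes to the fricative [v]. /lubidiudodaubox/ → luviziuzozauvox.
Rule 4 (final e-epenthesis): the form ends in the consonant /x/, so [e] is inserted word-finally. /luviziuzozauvox/ → luviziuzozauvoxe.

luviziuzozauvoxe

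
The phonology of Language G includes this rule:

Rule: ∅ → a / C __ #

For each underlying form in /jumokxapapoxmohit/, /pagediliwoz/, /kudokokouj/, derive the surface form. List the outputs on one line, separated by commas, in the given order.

jumokxapapoxmohita, pagediliwoza, kudokokouja

/jumokxapapoxmohit/: the form ends in the consonant /t/, so [a] is inserted word-finally. → [jumokxapapoxmohita].
/pagediliwoz/: the form ends in the consonant /z/, so [a] is inserted word-finally. → [pagediliwoza].
/kudokokouj/: the form ends in the consonant /j/, so [a] is inserted word-finally. → [kudokokouja].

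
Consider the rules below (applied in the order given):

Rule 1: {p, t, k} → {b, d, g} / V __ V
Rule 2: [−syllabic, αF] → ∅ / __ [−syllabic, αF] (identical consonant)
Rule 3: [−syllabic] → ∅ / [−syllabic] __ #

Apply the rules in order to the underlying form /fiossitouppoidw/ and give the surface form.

Rule 1 (intervocalic voicing): /t/ is a voiceless stop between vowels /i/ and /o/, so it voices to [d]. /fiossitouppoidw/ → fiossidouppoidw.
Rule 2 (degemination): /ss/ is a geminate; the first /s/ deletes. /pp/ is a geminate; the first /p/ deletes. /fiossidouppoidw/ → fiosidoupoidw.
Rule 3 (final cluster simplification): /w/ is the second consonant of a word-final cluster /dw/, so it deletes. /fiosidoupoidw/ → fiosidoupoid.

fiosidoupoid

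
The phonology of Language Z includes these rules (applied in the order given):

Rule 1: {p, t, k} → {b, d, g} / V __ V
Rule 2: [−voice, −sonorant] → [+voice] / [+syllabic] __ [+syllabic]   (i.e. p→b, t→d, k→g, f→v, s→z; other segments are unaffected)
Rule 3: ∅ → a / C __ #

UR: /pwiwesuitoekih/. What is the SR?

Rule 1 (intervocalic voicing): /t/ is a voiceless stop between vowels /i/ and /o/, so it voices to [d]. /k/ is a voiceless stop between vowels /e/ and /i/, so it voices to [g]. /pwiwesuitoekih/ → pwiwesuidoegih.
Rule 2 (intervocalic voicing): /s/ is a voiceless obstruent between vowels /e/ and /u/, so it voices to [z]. /pwiwesuidoegih/ → pwiwezuidoegih.
Rule 3 (final a-epenthesis): the form ends in the consonant /h/, so [a] is inserted word-finally. /pwiwezuidoegih/ → pwiwezuidoegiha.

pwiwezuidoegiha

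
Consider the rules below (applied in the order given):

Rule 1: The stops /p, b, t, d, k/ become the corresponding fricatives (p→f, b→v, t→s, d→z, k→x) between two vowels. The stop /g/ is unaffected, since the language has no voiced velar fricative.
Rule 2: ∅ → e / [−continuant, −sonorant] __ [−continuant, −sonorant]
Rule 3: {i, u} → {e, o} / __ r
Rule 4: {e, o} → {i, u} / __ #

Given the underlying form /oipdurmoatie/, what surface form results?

Rule 1 (intervocalic spirantization): /t/ is a stop between vowels /a/ and /i/, so it spirantizes to the fricative [s]. /oipdurmoatie/ → oipdurmoasie.
Rule 2 (stop-cluster e-epenthesis): /p/ and /d/ form a stop–stop cluster, so [e] is inserted between them. /oipdurmoasie/ → oipedurmoasie.
Rule 3 (pre-rhotic lowering): /u/ is a high vowel immediately before /r/, so it lowers to [o]. /oipedurmoasie/ → oipedormoasie.
Rule 4 (final vowel raising): /e/ is a mid vowel in word-final position, so it raises to [i]. /oipedormoasie/ → oipedormoasii.

oipedormoasii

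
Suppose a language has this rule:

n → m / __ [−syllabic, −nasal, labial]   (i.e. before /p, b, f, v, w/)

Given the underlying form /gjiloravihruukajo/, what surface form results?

gjiloravihruukajo

No segment of /gjiloravihruukajo/ meets the structural description of the rule, so the form surfaces unchanged.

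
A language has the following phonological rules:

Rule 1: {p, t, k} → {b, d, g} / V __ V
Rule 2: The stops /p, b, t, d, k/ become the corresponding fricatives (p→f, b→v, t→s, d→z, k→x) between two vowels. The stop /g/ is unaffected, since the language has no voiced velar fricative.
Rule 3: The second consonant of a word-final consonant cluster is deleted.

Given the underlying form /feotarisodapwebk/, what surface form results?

feozarisozapweb

Rule 1 (intervocalic voicing): /t/ is a voiceless stop between vowels /o/ and /a/, so it voices to [d]. /feotarisodapwebk/ → feodarisodapwebk.
Rule 2 (intervocalic spirantization): /d/ is a stop between vowels /o/ and /a/, so it spirantizes to the fricative [z]. /d/ is a stop between vowels /o/ and /a/, so it spirantizes to the fricative [z]. /feodarisodapwebk/ → feozarisozapwebk.
Rule 3 (final cluster simplification): /k/ is the second consonant of a word-final cluster /bk/, so it deletes. /feozarisozapwebk/ → feozarisozapweb.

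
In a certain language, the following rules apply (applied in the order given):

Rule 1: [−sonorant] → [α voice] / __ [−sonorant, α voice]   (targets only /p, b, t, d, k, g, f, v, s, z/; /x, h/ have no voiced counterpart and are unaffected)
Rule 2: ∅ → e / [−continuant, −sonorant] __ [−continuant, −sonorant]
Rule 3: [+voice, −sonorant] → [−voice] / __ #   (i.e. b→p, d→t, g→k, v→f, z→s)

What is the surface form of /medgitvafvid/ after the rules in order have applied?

medegidvavvit

Rule 1 (regressive voicing assimilation): /t/ precedes the voiced obstruent /v/, so it voices to [d] by assimilation. /f/ precedes the voiced obstruent /v/, so it voices to [v] by assimilation. /medgitvafvid/ → medgidvavvid.
Rule 2 (stop-cluster e-epenthesis): /d/ and /g/ form a stop–stop cluster, so [e] is inserted between them. /medgidvavvid/ → medegidvavvid.
Rule 3 (final devoicing): /d/ is a voiced obstruent in word-final position, so it devoices to [t]. /medegidvavvid/ → medegidvavvit.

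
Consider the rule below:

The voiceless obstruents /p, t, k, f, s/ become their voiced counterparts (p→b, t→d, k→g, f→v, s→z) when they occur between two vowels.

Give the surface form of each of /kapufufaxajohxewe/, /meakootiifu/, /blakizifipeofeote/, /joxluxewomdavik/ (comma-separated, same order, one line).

kabuvuvaxajohxewe, meagoodiivu, blagizivibeoveode, joxluxewomdavik

/kapufufaxajohxewe/: /p/ is a voiceless obstruent between vowels /a/ and /u/, so it voices to [b]. /f/ is a voiceless obstruent between vowels /u/ and /u/, so it voices to [v]. /f/ is a voiceless obstruent between vowels /u/ and /a/, so it voices to [v]. → [kabuvuvaxajohxewe].
/meakootiifu/: /k/ is a voiceless obstruent between vowels /a/ and /o/, so it voices to [g]. /t/ is a voiceless obstruent between vowels /o/ and /i/, so it voices to [d]. /f/ is a voiceless obstruent between vowels /i/ and /u/, so it voices to [v]. → [meagoodiivu].
/blakizifipeofeote/: /k/ is a voiceless obstruent between vowels /a/ and /i/, so it voices to [g]. /f/ is a voiceless obstruent between vowels /i/ and /i/, so it voices to [v]. /p/ is a voiceless obstruent between vowels /i/ and /e/, so it voices to [b]. /f/ is a voiceless obstruent between vowels /o/ and /e/, so it voices to [v]. /t/ is a voiceless obstruent between vowels /o/ and /e/, so it voices to [d]. → [blagizivibeoveode].
/joxluxewomdavik/: the rule's environment is not met; surfaces unchanged as [joxluxewomdavik].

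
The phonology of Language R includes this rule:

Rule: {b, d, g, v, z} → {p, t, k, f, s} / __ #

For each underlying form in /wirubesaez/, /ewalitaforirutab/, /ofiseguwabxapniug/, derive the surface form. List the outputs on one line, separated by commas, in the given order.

wirubesaes, ewalitaforirutap, ofiseguwabxapniuk

/wirubesaez/: /z/ is a voiced obstruent in word-final position, so it devoices to [s]. → [wirubesaes].
/ewalitaforirutab/: /b/ is a voiced obstruent in word-final position, so it devoices to [p]. → [ewalitaforirutap].
/ofiseguwabxapniug/: /g/ is a voiced obstruent in word-final position, so it devoices to [k]. → [ofiseguwabxapniuk].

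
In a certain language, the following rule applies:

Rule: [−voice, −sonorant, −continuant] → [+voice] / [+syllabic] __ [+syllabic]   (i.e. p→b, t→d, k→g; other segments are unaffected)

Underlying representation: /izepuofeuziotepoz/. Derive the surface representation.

izebuofeuziodeboz

/p/ is a voiceless stop between vowels /e/ and /u/, so it voices to [b].
/t/ is a voiceless stop between vowels /o/ and /e/, so it voices to [d].
/p/ is a voiceless stop between vowels /e/ and /o/, so it voices to [b].
Surface form: [izebuofeuziodeboz].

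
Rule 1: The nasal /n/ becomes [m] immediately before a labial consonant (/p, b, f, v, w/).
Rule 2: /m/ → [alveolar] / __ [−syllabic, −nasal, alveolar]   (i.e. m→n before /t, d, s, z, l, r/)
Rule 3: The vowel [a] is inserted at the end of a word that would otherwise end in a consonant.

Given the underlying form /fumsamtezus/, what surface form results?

Rule 1 (nasal place assimilation): no segment meets the environment; /fumsamtezus/ is unchanged.
Rule 2 (nasal place assimilation): /m/ precedes the alveolar consonant /s/, so it assimilates in place to [n]. /m/ precedes the alveolar consonant /t/, so it assimilates in place to [n]. /fumsamtezus/ → funsantezus.
Rule 3 (final a-epenthesis): the form ends in the consonant /s/, so [a] is inserted word-finally. /funsantezus/ → funsantezusa.

funsantezusa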